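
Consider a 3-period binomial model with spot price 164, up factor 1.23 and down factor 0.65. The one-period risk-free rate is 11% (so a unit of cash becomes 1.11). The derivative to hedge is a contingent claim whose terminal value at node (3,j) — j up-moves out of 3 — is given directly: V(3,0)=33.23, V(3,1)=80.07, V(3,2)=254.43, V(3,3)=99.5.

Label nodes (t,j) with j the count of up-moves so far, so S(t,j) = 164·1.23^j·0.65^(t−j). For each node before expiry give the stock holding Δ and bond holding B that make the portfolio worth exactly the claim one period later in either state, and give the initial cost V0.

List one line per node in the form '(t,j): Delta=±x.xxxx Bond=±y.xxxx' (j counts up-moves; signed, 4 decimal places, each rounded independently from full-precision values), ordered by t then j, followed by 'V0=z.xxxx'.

The replicating-portfolio and risk-neutral prices coincide; use p* = (1.11−0.65)/(1.23−0.65) = 0.7931 for the latter.
At expiry t=3: V(3,0)=33.2300, V(3,1)=80.0700, V(3,2)=254.4300, V(3,3)=99.5000
  t=2,j=0: stock 69.2900 → up 85.2267 (V=80.0700), down 45.0385 (V=33.2300). Price 63.4045; hedge Δ=1.1655, bond B=-17.3541.
  t=2,j=1: stock 131.1180 → up 161.2751 (V=254.4300), down 85.2267 (V=80.0700). Price 196.7167; hedge Δ=2.2927, bond B=-103.9040.
  t=2,j=2: stock 248.1156 → up 305.1822 (V=99.5000), down 161.2751 (V=254.4300). Price 118.5176; hedge Δ=-1.0766, bond B=385.6382.
  t=1,j=0: stock 106.6000 → up 131.1180 (V=196.7167), down 69.2900 (V=63.4045). Price 152.3737; hedge Δ=2.1562, bond B=-77.4749.
  t=1,j=1: stock 201.7200 → up 248.1156 (V=118.5176), down 131.1180 (V=196.7167). Price 121.3484; hedge Δ=-0.6684, bond B=256.1744.
  t=0,j=0: stock 164.0000 → up 201.7200 (V=121.3484), down 106.6000 (V=152.3737). Price 115.1058; hedge Δ=-0.3262, bond B=168.5978.
Self-financing check: at every node Δ·S+B equals the discounted successor values.

(0,0): Delta=-0.3262 Bond=168.5978
(1,0): Delta=2.1562 Bond=-77.4749
(1,1): Delta=-0.6684 Bond=256.1744
(2,0): Delta=1.1655 Bond=-17.3541
(2,1): Delta=2.2927 Bond=-103.9040
(2,2): Delta=-1.0766 Bond=385.6382
V0=115.1058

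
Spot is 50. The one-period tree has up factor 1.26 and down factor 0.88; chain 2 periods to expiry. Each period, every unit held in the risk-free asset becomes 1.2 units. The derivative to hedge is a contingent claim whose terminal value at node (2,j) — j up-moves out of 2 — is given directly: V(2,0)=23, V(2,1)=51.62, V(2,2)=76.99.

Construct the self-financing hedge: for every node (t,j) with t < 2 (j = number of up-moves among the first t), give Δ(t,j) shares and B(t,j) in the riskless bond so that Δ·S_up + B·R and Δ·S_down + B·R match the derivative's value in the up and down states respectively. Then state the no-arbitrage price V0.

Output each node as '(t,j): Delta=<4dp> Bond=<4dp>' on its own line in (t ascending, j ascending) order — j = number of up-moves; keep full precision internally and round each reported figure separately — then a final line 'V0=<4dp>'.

Risk-neutral probability p* = (R−d)/(u−d) = (1.2−0.88)/(1.26−0.88) = 0.8421.
Terminal values V(2,·): V(2,0)=23.0000, V(2,1)=51.6200, V(2,2)=76.9900
  t=1,j=0: stock 44.0000 → up 55.4400 (V=51.6200), down 38.7200 (V=23.0000). Price 39.2509; hedge Δ=1.7117, bond B=-36.0649.
  t=1,j=1: stock 63.0000 → up 79.3800 (V=76.9900), down 55.4400 (V=51.6200). Price 60.8202; hedge Δ=1.0597, bond B=-5.9430.
  t=0,j=0: stock 50.0000 → up 63.0000 (V=60.8202), down 44.0000 (V=39.2509). Price 47.8454; hedge Δ=1.1352, bond B=-8.9159.
Self-financing check: at every node Δ·S+B equals the discounted successor values.

(0,0): Delta=1.1352 Bond=-8.9159
(1,0): Delta=1.7117 Bond=-36.0649
(1,1): Delta=1.0597 Bond=-5.9430
V0=47.8454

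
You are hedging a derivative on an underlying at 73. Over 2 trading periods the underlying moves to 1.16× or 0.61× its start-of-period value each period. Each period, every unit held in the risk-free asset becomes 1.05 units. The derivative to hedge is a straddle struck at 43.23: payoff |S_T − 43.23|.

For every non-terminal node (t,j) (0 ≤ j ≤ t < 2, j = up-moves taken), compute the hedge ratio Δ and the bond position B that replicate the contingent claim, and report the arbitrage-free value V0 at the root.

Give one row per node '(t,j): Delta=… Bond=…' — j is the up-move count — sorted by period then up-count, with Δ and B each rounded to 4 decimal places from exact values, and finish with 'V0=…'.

Since d<R<u, set p* = (R−d)/(u−d) = 0.8000; price each node as the discounted p*-expectation of its children.
Terminal values V(2,·): V(2,0)=16.0667, V(2,1)=8.4248, V(2,2)=54.9988
(1,0): S=44.5300. Δ = (V_up−V_dn)/(S_up−S_dn) = (8.4248−16.0667)/(51.6548−27.1633) = -0.3120. V = [p*·8.4248 + (1−p*)·16.0667]/1.05 = 9.4792. B = V − Δ·S = 23.3736.
(1,1): S=84.6800. Δ = (V_up−V_dn)/(S_up−S_dn) = (54.9988−8.4248)/(98.2288−51.6548) = 1.0000. V = [p*·54.9988 + (1−p*)·8.4248]/1.05 = 43.5086. B = V − Δ·S = -41.1714.
(0,0): S=73.0000. Δ = (V_up−V_dn)/(S_up−S_dn) = (43.5086−9.4792)/(84.6800−44.5300) = 0.8476. V = [p*·43.5086 + (1−p*)·9.4792]/1.05 = 34.9550. B = V − Δ·S = -26.9166.
The time-0 hedge costs 34.9550, which is the no-arbitrage price.

(0,0): Delta=0.8476 Bond=-26.9166
(1,0): Delta=-0.3120 Bond=23.3736
(1,1): Delta=1.0000 Bond=-41.1714
V0=34.9550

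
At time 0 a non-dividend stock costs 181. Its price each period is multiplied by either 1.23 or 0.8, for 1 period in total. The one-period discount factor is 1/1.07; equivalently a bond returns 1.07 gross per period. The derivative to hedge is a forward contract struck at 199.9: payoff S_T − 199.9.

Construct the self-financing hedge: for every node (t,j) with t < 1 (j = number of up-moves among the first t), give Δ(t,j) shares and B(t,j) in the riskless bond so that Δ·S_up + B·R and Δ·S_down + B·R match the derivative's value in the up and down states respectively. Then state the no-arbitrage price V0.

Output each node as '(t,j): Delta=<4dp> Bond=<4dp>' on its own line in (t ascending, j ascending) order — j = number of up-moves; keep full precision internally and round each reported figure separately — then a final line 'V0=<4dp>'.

Risk-neutral probability p* = (R−d)/(u−d) = (1.07−0.8)/(1.23−0.8) = 0.6279.
Terminal payoffs: V(1,0)=-55.1000, V(1,1)=22.7300
  t=0,j=0: stock 181.0000 → up 222.6300 (V=22.7300), down 144.8000 (V=-55.1000). Price -5.8224; hedge Δ=1.0000, bond B=-186.8224.
The time-0 hedge costs -5.8224, which is the no-arbitrage price.

(0,0): Delta=1.0000 Bond=-186.8224
V0=-5.8224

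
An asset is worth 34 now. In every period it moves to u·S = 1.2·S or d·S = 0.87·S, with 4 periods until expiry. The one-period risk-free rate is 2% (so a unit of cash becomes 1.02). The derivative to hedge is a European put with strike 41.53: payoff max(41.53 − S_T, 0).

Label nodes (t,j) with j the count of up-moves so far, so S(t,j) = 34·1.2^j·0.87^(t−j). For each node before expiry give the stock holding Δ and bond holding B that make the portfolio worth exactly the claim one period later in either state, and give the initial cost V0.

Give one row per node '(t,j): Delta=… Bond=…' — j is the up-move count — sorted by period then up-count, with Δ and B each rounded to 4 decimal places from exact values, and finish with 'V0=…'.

(0,0): Delta=-0.5749 Bond=26.8719
(1,0): Delta=-0.8050 Bond=34.2152
(1,1): Delta=-0.3748 Bond=19.2423
(2,0): Delta=-1.0000 Bond=39.9173
(2,1): Delta=-0.6354 Bond=28.8781
(2,2): Delta=-0.1480 Bond=8.5260
(3,0): Delta=-1.0000 Bond=40.7157
(3,1): Delta=-1.0000 Bond=40.7157
(3,2): Delta=-0.3182 Bond=15.9436
(3,3): Delta=0.0000 Bond=0.0000
V0=7.3242

Since d<R<u, set p* = (R−d)/(u−d) = 0.4545; price each node as the discounted p*-expectation of its children.
Terminal payoffs: V(4,0)=22.0515, V(4,1)=14.6631, V(4,2)=4.4722, V(4,3)=0.0000, V(4,4)=0.0000
  t=3,j=0: stock 22.3891 → up 26.8669 (V=14.6631), down 19.4785 (V=22.0515). Price 18.3266; hedge Δ=-1.0000, bond B=40.7157.
  t=3,j=1: stock 30.8815 → up 37.0578 (V=4.4722), down 26.8669 (V=14.6631). Price 9.8342; hedge Δ=-1.0000, bond B=40.7157.
  t=3,j=2: stock 42.5952 → up 51.1142 (V=0.0000), down 37.0578 (V=4.4722). Price 2.3915; hedge Δ=-0.3182, bond B=15.9436.
  t=3,j=3: stock 58.7520 → up 70.5024 (V=0.0000), down 51.1142 (V=0.0000). Price 0.0000; hedge Δ=0.0000, bond B=0.0000.
  t=2,j=0: stock 25.7346 → up 30.8815 (V=9.8342), down 22.3891 (V=18.3266). Price 14.1827; hedge Δ=-1.0000, bond B=39.9173.
  t=2,j=1: stock 35.4960 → up 42.5952 (V=2.3915), down 30.8815 (V=9.8342). Price 6.3247; hedge Δ=-0.6354, bond B=28.8781.
  t=2,j=2: stock 48.9600 → up 58.7520 (V=0.0000), down 42.5952 (V=2.3915). Price 1.2789; hedge Δ=-0.1480, bond B=8.5260.
  t=1,j=0: stock 29.5800 → up 35.4960 (V=6.3247), down 25.7346 (V=14.1827). Price 10.4028; hedge Δ=-0.8050, bond B=34.2152.
  t=1,j=1: stock 40.8000 → up 48.9600 (V=1.2789), down 35.4960 (V=6.3247). Price 3.9521; hedge Δ=-0.3748, bond B=19.2423.
  t=0,j=0: stock 34.0000 → up 40.8000 (V=3.9521), down 29.5800 (V=10.4028). Price 7.3242; hedge Δ=-0.5749, bond B=26.8719.
Root portfolio cost Δ·34+B reproduces V0=7.3242.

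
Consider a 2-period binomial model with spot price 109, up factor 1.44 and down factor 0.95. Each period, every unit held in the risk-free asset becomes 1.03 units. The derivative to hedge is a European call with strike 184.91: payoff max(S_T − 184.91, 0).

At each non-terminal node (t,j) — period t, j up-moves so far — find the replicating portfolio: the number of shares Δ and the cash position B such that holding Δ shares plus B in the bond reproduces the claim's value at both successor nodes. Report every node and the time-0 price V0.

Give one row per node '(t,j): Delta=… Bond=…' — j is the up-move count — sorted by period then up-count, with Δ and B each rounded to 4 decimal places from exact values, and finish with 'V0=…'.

No-arbitrage ⇒ martingale measure with p* = (R−d)/(u−d) = 0.1633.
Terminal values V(2,·): V(2,0)=0.0000, V(2,1)=0.0000, V(2,2)=41.1124
  t=1,j=0: stock 103.5500 → up 149.1120 (V=0.0000), down 98.3725 (V=0.0000). Price 0.0000; hedge Δ=0.0000, bond B=0.0000.
  t=1,j=1: stock 156.9600 → up 226.0224 (V=41.1124), down 149.1120 (V=0.0000). Price 6.5167; hedge Δ=0.5345, bond B=-77.3861.
  t=0,j=0: stock 109.0000 → up 156.9600 (V=6.5167), down 103.5500 (V=0.0000). Price 1.0330; hedge Δ=0.1220, bond B=-12.2665.
Root portfolio cost Δ·109+B reproduces V0=1.0330.

(0,0): Delta=0.1220 Bond=-12.2665
(1,0): Delta=0.0000 Bond=0.0000
(1,1): Delta=0.5345 Bond=-77.3861
V0=1.0330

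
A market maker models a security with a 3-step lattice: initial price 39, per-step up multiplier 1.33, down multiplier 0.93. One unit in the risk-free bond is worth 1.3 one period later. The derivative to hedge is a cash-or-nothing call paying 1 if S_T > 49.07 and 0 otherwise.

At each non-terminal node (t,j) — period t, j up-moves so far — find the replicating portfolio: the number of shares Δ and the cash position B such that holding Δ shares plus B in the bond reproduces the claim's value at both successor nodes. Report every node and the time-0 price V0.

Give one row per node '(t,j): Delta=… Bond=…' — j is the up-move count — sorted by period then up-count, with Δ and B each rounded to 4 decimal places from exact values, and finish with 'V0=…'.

Since d<R<u, set p* = (R−d)/(u−d) = 0.9250; price each node as the discounted p*-expectation of its children.
Terminal payoffs: V(3,0)=0.0000, V(3,1)=0.0000, V(3,2)=1.0000, V(3,3)=1.0000
Node (2,0) S=33.7311: V=(p*·0.0000+(1−p*)·0.0000)/1.3=0.0000; Δ=(0.0000−0.0000)/(44.8624−31.3699)=0.0000; B=V−Δ·S=0.0000
Node (2,1) S=48.2391: V=(p*·1.0000+(1−p*)·0.0000)/1.3=0.7115; Δ=(1.0000−0.0000)/(64.1580−44.8624)=0.0518; B=V−Δ·S=-1.7885
Node (2,2) S=68.9871: V=(p*·1.0000+(1−p*)·1.0000)/1.3=0.7692; Δ=(1.0000−1.0000)/(91.7528−64.1580)=0.0000; B=V−Δ·S=0.7692
Node (1,0) S=36.2700: V=(p*·0.7115+(1−p*)·0.0000)/1.3=0.5063; Δ=(0.7115−0.0000)/(48.2391−33.7311)=0.0490; B=V−Δ·S=-1.2726
Node (1,1) S=51.8700: V=(p*·0.7692+(1−p*)·0.7115)/1.3=0.5884; Δ=(0.7692−0.7115)/(68.9871−48.2391)=0.0028; B=V−Δ·S=0.4442
Node (0,0) S=39.0000: V=(p*·0.5884+(1−p*)·0.5063)/1.3=0.4479; Δ=(0.5884−0.5063)/(51.8700−36.2700)=0.0053; B=V−Δ·S=0.2426
Self-financing check: at every node Δ·S+B equals the discounted successor values.

(0,0): Delta=0.0053 Bond=0.2426
(1,0): Delta=0.0490 Bond=-1.2726
(1,1): Delta=0.0028 Bond=0.4442
(2,0): Delta=0.0000 Bond=0.0000
(2,1): Delta=0.0518 Bond=-1.7885
(2,2): Delta=0.0000 Bond=0.7692
V0=0.4479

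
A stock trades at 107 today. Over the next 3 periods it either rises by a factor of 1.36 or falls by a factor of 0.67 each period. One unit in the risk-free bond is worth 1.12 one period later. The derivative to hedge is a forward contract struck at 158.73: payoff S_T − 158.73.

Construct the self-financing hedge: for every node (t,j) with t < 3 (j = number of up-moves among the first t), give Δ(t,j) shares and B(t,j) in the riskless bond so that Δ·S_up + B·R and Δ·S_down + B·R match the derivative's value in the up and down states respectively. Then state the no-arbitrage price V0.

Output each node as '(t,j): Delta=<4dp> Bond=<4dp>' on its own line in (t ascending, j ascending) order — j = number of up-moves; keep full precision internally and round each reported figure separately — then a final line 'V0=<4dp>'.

(0,0): Delta=1.0000 Bond=-112.9809
(1,0): Delta=1.0000 Bond=-126.5386
(1,1): Delta=1.0000 Bond=-126.5386
(2,0): Delta=1.0000 Bond=-141.7232
(2,1): Delta=1.0000 Bond=-141.7232
(2,2): Delta=1.0000 Bond=-141.7232
V0=-5.9809

Risk-neutral probability p* = (R−d)/(u−d) = (1.12−0.67)/(1.36−0.67) = 0.6522.
Terminal payoffs: V(3,0)=-126.5484, V(3,1)=-93.4061, V(3,2)=-26.1322, V(3,3)=110.4238
  t=2,j=0: stock 48.0323 → up 65.3239 (V=-93.4061), down 32.1816 (V=-126.5484). Price -93.6909; hedge Δ=1.0000, bond B=-141.7232.
  t=2,j=1: stock 97.4984 → up 132.5978 (V=-26.1322), down 65.3239 (V=-93.4061). Price -44.2248; hedge Δ=1.0000, bond B=-141.7232.
  t=2,j=2: stock 197.9072 → up 269.1538 (V=110.4238), down 132.5978 (V=-26.1322). Price 56.1840; hedge Δ=1.0000, bond B=-141.7232.
  t=1,j=0: stock 71.6900 → up 97.4984 (V=-44.2248), down 48.0323 (V=-93.6909). Price -54.8486; hedge Δ=1.0000, bond B=-126.5386.
  t=1,j=1: stock 145.5200 → up 197.9072 (V=56.1840), down 97.4984 (V=-44.2248). Price 18.9814; hedge Δ=1.0000, bond B=-126.5386.
  t=0,j=0: stock 107.0000 → up 145.5200 (V=18.9814), down 71.6900 (V=-54.8486). Price -5.9809; hedge Δ=1.0000, bond B=-112.9809.
Check: Δ(0,0)·S0 + B(0,0) = -5.9809 = V0.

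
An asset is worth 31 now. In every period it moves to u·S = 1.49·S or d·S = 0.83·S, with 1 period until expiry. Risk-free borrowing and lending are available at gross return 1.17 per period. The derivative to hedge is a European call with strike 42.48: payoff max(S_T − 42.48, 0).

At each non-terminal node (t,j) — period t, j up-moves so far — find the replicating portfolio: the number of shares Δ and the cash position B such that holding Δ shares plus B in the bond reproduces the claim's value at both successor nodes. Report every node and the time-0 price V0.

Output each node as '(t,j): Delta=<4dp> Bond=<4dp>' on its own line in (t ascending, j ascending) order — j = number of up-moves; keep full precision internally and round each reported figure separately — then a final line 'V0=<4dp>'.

No-arbitrage ⇒ martingale measure with p* = (R−d)/(u−d) = 0.5152.
At expiry t=1: V(1,0)=0.0000, V(1,1)=3.7100
  t=0,j=0: stock 31.0000 → up 46.1900 (V=3.7100), down 25.7300 (V=0.0000). Price 1.6335; hedge Δ=0.1813, bond B=-3.9877.
Root portfolio cost Δ·31+B reproduces V0=1.6335.

(0,0): Delta=0.1813 Bond=-3.9877
V0=1.6335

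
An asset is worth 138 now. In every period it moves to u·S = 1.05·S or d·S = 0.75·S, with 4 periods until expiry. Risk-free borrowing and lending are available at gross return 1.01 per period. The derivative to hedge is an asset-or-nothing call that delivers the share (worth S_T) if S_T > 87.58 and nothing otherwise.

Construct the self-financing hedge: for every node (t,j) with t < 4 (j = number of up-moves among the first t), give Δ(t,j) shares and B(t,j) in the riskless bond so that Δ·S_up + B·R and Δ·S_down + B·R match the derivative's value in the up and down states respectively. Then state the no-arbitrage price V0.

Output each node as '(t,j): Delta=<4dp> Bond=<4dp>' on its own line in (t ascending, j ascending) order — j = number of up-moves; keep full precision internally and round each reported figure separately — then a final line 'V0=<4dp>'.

The replicating-portfolio and risk-neutral prices coincide; use p* = (1.01−0.75)/(1.05−0.75) = 0.8667 for the latter.
At expiry t=4: V(4,0)=0.0000, V(4,1)=0.0000, V(4,2)=0.0000, V(4,3)=119.8142, V(4,4)=167.7399
(3,0): S=58.2188. Δ = (V_up−V_dn)/(S_up−S_dn) = (0.0000−0.0000)/(61.1297−43.6641) = 0.0000. V = [p*·0.0000 + (1−p*)·0.0000]/1.01 = 0.0000. B = V − Δ·S = 0.0000.
(3,1): S=81.5063. Δ = (V_up−V_dn)/(S_up−S_dn) = (0.0000−0.0000)/(85.5816−61.1297) = 0.0000. V = [p*·0.0000 + (1−p*)·0.0000]/1.01 = 0.0000. B = V − Δ·S = 0.0000.
(3,2): S=114.1088. Δ = (V_up−V_dn)/(S_up−S_dn) = (119.8142−0.0000)/(119.8142−85.5816) = 3.5000. V = [p*·119.8142 + (1−p*)·0.0000]/1.01 = 102.8109. B = V − Δ·S = -296.5698.
(3,3): S=159.7523. Δ = (V_up−V_dn)/(S_up−S_dn) = (167.7399−119.8142)/(167.7399−119.8142) = 1.0000. V = [p*·167.7399 + (1−p*)·119.8142]/1.01 = 159.7523. B = V − Δ·S = 0.0000.
(2,0): S=77.6250. Δ = (V_up−V_dn)/(S_up−S_dn) = (0.0000−0.0000)/(81.5063−58.2188) = 0.0000. V = [p*·0.0000 + (1−p*)·0.0000]/1.01 = 0.0000. B = V − Δ·S = 0.0000.
(2,1): S=108.6750. Δ = (V_up−V_dn)/(S_up−S_dn) = (102.8109−0.0000)/(114.1088−81.5063) = 3.1535. V = [p*·102.8109 + (1−p*)·0.0000]/1.01 = 88.2205. B = V − Δ·S = -254.4823.
(2,2): S=152.1450. Δ = (V_up−V_dn)/(S_up−S_dn) = (159.7523−102.8109)/(159.7523−114.1088) = 1.2475. V = [p*·159.7523 + (1−p*)·102.8109]/1.01 = 150.6535. B = V − Δ·S = -39.1511.
(1,0): S=103.5000. Δ = (V_up−V_dn)/(S_up−S_dn) = (88.2205−0.0000)/(108.6750−77.6250) = 2.8412. V = [p*·88.2205 + (1−p*)·0.0000]/1.01 = 75.7008. B = V − Δ·S = -218.3677.
(1,1): S=144.9000. Δ = (V_up−V_dn)/(S_up−S_dn) = (150.6535−88.2205)/(152.1450−108.6750) = 1.4362. V = [p*·150.6535 + (1−p*)·88.2205]/1.01 = 140.9199. B = V − Δ·S = -67.1900.
(0,0): S=138.0000. Δ = (V_up−V_dn)/(S_up−S_dn) = (140.9199−75.7008)/(144.9000−103.5000) = 1.5753. V = [p*·140.9199 + (1−p*)·75.7008]/1.01 = 130.9149. B = V − Δ·S = -86.4822.
Each (Δ,B) replicates both successor values, so the strategy is self-financing and V0 is arbitrage-free.

(0,0): Delta=1.5753 Bond=-86.4822
(1,0): Delta=2.8412 Bond=-218.3677
(1,1): Delta=1.4362 Bond=-67.1900
(2,0): Delta=0.0000 Bond=0.0000
(2,1): Delta=3.1535 Bond=-254.4823
(2,2): Delta=1.2475 Bond=-39.1511
(3,0): Delta=0.0000 Bond=0.0000
(3,1): Delta=0.0000 Bond=0.0000
(3,2): Delta=3.5000 Bond=-296.5698
(3,3): Delta=1.0000 Bond=0.0000
V0=130.9149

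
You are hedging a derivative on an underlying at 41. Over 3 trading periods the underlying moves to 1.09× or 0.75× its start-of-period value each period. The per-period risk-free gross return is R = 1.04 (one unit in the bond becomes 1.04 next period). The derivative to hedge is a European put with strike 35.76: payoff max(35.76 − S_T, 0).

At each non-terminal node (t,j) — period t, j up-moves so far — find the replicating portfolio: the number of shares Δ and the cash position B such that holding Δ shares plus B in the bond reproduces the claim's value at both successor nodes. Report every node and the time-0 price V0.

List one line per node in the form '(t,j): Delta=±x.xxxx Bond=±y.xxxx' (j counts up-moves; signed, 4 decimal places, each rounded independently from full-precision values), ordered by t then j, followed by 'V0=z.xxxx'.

Risk-neutral probability p* = (R−d)/(u−d) = (1.04−0.75)/(1.09−0.75) = 0.8529.
Terminal payoffs: V(3,0)=18.4631, V(3,1)=10.6219, V(3,2)=0.0000, V(3,3)=0.0000
Node (2,0) S=23.0625: V=(p*·10.6219+(1−p*)·18.4631)/1.04=11.3221; Δ=(10.6219−18.4631)/(25.1381−17.2969)=-1.0000; B=V−Δ·S=34.3846
Node (2,1) S=33.5175: V=(p*·0.0000+(1−p*)·10.6219)/1.04=1.5020; Δ=(0.0000−10.6219)/(36.5341−25.1381)=-0.9321; B=V−Δ·S=32.7428
Node (2,2) S=48.7121: V=(p*·0.0000+(1−p*)·0.0000)/1.04=0.0000; Δ=(0.0000−0.0000)/(53.0962−36.5341)=0.0000; B=V−Δ·S=0.0000
Node (1,0) S=30.7500: V=(p*·1.5020+(1−p*)·11.3221)/1.04=2.8328; Δ=(1.5020−11.3221)/(33.5175−23.0625)=-0.9393; B=V−Δ·S=31.7156
Node (1,1) S=44.6900: V=(p*·0.0000+(1−p*)·1.5020)/1.04=0.2124; Δ=(0.0000−1.5020)/(48.7121−33.5175)=-0.0988; B=V−Δ·S=4.6299
Node (0,0) S=41.0000: V=(p*·0.2124+(1−p*)·2.8328)/1.04=0.5747; Δ=(0.2124−2.8328)/(44.6900−30.7500)=-0.1880; B=V−Δ·S=8.2818
Root portfolio cost Δ·41+B reproduces V0=0.5747.

(0,0): Delta=-0.1880 Bond=8.2818
(1,0): Delta=-0.9393 Bond=31.7156
(1,1): Delta=-0.0988 Bond=4.6299
(2,0): Delta=-1.0000 Bond=34.3846
(2,1): Delta=-0.9321 Bond=32.7428
(2,2): Delta=0.0000 Bond=0.0000
V0=0.5747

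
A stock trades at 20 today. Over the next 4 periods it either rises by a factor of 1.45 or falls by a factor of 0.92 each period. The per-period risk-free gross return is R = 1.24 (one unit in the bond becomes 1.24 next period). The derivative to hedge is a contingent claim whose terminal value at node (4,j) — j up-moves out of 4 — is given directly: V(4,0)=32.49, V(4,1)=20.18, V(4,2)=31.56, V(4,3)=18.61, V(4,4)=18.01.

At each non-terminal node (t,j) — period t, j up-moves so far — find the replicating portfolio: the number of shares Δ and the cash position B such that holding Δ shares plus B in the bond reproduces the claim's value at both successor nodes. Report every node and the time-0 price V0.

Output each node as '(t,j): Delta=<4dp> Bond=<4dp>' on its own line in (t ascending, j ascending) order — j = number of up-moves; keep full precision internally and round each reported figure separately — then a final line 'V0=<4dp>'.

(0,0): Delta=-0.1620 Bond=13.2024
(1,0): Delta=-0.0806 Bond=14.8739
(1,1): Delta=-0.1958 Bond=17.3534
(2,0): Delta=0.1792 Bond=14.0461
(2,1): Delta=-0.1888 Bond=21.3295
(2,2): Delta=-0.1988 Bond=21.6421
(3,0): Delta=-1.4914 Bond=43.4341
(3,1): Delta=0.8748 Bond=0.3436
(3,2): Delta=-0.6316 Bond=43.5800
(3,3): Delta=-0.0186 Bond=15.8480
V0=9.9632

Under the risk-neutral measure, an up-move has probability p* = (R−d)/(u−d) = 0.6038 and values discount at R = 1.24.
Payoff layer (t=4): V(4,0)=32.4900, V(4,1)=20.1800, V(4,2)=31.5600, V(4,3)=18.6100, V(4,4)=18.0100
  t=3,j=0: stock 15.5738 → up 22.5820 (V=20.1800), down 14.3279 (V=32.4900). Price 20.2077; hedge Δ=-1.4914, bond B=43.4341.
  t=3,j=1: stock 24.5456 → up 35.5911 (V=31.5600), down 22.5820 (V=20.1800). Price 21.8153; hedge Δ=0.8748, bond B=0.3436.
  t=3,j=2: stock 38.6860 → up 56.0947 (V=18.6100), down 35.5911 (V=31.5600). Price 19.1461; hedge Δ=-0.6316, bond B=43.5800.
  t=3,j=3: stock 60.9725 → up 88.4101 (V=18.0100), down 56.0947 (V=18.6100). Price 14.7159; hedge Δ=-0.0186, bond B=15.8480.
  t=2,j=0: stock 16.9280 → up 24.5456 (V=21.8153), down 15.5738 (V=20.2077). Price 17.0793; hedge Δ=0.1792, bond B=14.0461.
  t=2,j=1: stock 26.6800 → up 38.6860 (V=19.1461), down 24.5456 (V=21.8153). Price 16.2933; hedge Δ=-0.1888, bond B=21.3295.
  t=2,j=2: stock 42.0500 → up 60.9725 (V=14.7159), down 38.6860 (V=19.1461). Price 13.2833; hedge Δ=-0.1988, bond B=21.6421.
  t=1,j=0: stock 18.4000 → up 26.6800 (V=16.2933), down 16.9280 (V=17.0793). Price 13.3909; hedge Δ=-0.0806, bond B=14.8739.
  t=1,j=1: stock 29.0000 → up 42.0500 (V=13.2833), down 26.6800 (V=16.2933). Price 11.6741; hedge Δ=-0.1958, bond B=17.3534.
  t=0,j=0: stock 20.0000 → up 29.0000 (V=11.6741), down 18.4000 (V=13.3909). Price 9.9632; hedge Δ=-0.1620, bond B=13.2024.
Each (Δ,B) replicates both successor values, so the strategy is self-financing and V0 is arbitrage-free.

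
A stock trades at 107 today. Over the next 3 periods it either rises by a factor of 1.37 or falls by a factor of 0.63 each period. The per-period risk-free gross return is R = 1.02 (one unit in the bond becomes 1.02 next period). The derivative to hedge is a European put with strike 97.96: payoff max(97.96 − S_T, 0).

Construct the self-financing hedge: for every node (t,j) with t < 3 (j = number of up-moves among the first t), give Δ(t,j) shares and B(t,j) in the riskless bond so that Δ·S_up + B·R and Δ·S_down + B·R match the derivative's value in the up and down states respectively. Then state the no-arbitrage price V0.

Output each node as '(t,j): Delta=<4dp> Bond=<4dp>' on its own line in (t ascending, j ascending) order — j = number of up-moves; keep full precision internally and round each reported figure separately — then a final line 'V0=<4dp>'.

(0,0): Delta=-0.3261 Bond=55.2468
(1,0): Delta=-0.7042 Bond=81.8385
(1,1): Delta=-0.1700 Bond=33.4790
(2,0): Delta=-1.0000 Bond=96.0392
(2,1): Delta=-0.5821 Bond=72.1999
(2,2): Delta=0.0000 Bond=0.0000
V0=20.3572

No-arbitrage ⇒ martingale measure with p* = (R−d)/(u−d) = 0.5270.
At expiry t=3: V(3,0)=71.2050, V(3,1)=39.7784, V(3,2)=0.0000, V(3,3)=0.0000
  t=2,j=0: stock 42.4683 → up 58.1816 (V=39.7784), down 26.7550 (V=71.2050). Price 53.5709; hedge Δ=-1.0000, bond B=96.0392.
  t=2,j=1: stock 92.3517 → up 126.5218 (V=0.0000), down 58.1816 (V=39.7784). Price 18.4452; hedge Δ=-0.5821, bond B=72.1999.
  t=2,j=2: stock 200.8283 → up 275.1348 (V=0.0000), down 126.5218 (V=0.0000). Price 0.0000; hedge Δ=0.0000, bond B=0.0000.
  t=1,j=0: stock 67.4100 → up 92.3517 (V=18.4452), down 42.4683 (V=53.5709). Price 34.3713; hedge Δ=-0.7042, bond B=81.8385.
  t=1,j=1: stock 146.5900 → up 200.8283 (V=0.0000), down 92.3517 (V=18.4452). Price 8.5530; hedge Δ=-0.1700, bond B=33.4790.
  t=0,j=0: stock 107.0000 → up 146.5900 (V=8.5530), down 67.4100 (V=34.3713). Price 20.3572; hedge Δ=-0.3261, bond B=55.2468.
Each (Δ,B) replicates both successor values, so the strategy is self-financing and V0 is arbitrage-free.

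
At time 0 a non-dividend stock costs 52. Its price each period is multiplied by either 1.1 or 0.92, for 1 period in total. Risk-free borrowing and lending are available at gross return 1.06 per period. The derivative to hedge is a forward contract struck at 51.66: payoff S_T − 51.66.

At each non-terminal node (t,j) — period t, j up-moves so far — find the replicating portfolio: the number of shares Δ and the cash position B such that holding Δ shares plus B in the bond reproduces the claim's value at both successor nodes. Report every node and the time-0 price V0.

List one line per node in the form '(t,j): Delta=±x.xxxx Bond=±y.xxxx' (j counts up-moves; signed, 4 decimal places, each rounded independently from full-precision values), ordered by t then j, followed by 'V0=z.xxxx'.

(0,0): Delta=1.0000 Bond=-48.7358
V0=3.2642

No-arbitrage ⇒ martingale measure with p* = (R−d)/(u−d) = 0.7778.
Payoff layer (t=1): V(1,0)=-3.8200, V(1,1)=5.5400
Node (0,0) S=52.0000: V=(p*·5.5400+(1−p*)·-3.8200)/1.06=3.2642; Δ=(5.5400−-3.8200)/(57.2000−47.8400)=1.0000; B=V−Δ·S=-48.7358
The time-0 hedge costs 3.2642, which is the no-arbitrage price.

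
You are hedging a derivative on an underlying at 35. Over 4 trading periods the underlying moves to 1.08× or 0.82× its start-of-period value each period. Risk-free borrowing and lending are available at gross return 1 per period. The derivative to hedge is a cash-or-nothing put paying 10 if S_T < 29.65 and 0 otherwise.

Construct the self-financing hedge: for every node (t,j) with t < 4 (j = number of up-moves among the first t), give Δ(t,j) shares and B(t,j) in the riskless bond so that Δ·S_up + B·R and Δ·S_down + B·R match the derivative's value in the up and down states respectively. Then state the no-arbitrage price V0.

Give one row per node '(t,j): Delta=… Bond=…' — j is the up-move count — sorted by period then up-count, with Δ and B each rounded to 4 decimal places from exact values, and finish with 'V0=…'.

(0,0): Delta=-0.4862 Bond=20.6351
(1,0): Delta=-0.6423 Bond=25.1161
(1,1): Delta=-0.4335 Bond=18.6436
(2,0): Delta=0.0000 Bond=10.0000
(2,1): Delta=-0.8591 Bond=31.8343
(2,2): Delta=-0.2899 Bond=12.7811
(3,0): Delta=0.0000 Bond=10.0000
(3,1): Delta=0.0000 Bond=10.0000
(3,2): Delta=-1.1489 Bond=41.5385
(3,3): Delta=0.0000 Bond=0.0000
V0=3.6189

The replicating-portfolio and risk-neutral prices coincide; use p* = (1−0.82)/(1.08−0.82) = 0.6923 for the latter.
At expiry t=4: V(4,0)=10.0000, V(4,1)=10.0000, V(4,2)=10.0000, V(4,3)=0.0000, V(4,4)=0.0000
  t=3,j=0: stock 19.2979 → up 20.8417 (V=10.0000), down 15.8243 (V=10.0000). Price 10.0000; hedge Δ=0.0000, bond B=10.0000.
  t=3,j=1: stock 25.4167 → up 27.4501 (V=10.0000), down 20.8417 (V=10.0000). Price 10.0000; hedge Δ=0.0000, bond B=10.0000.
  t=3,j=2: stock 33.4757 → up 36.1537 (V=0.0000), down 27.4501 (V=10.0000). Price 3.0769; hedge Δ=-1.1489, bond B=41.5385.
  t=3,j=3: stock 44.0899 → up 47.6171 (V=0.0000), down 36.1537 (V=0.0000). Price 0.0000; hedge Δ=0.0000, bond B=0.0000.
  t=2,j=0: stock 23.5340 → up 25.4167 (V=10.0000), down 19.2979 (V=10.0000). Price 10.0000; hedge Δ=0.0000, bond B=10.0000.
  t=2,j=1: stock 30.9960 → up 33.4757 (V=3.0769), down 25.4167 (V=10.0000). Price 5.2071; hedge Δ=-0.8591, bond B=31.8343.
  t=2,j=2: stock 40.8240 → up 44.0899 (V=0.0000), down 33.4757 (V=3.0769). Price 0.9467; hedge Δ=-0.2899, bond B=12.7811.
  t=1,j=0: stock 28.7000 → up 30.9960 (V=5.2071), down 23.5340 (V=10.0000). Price 6.6818; hedge Δ=-0.6423, bond B=25.1161.
  t=1,j=1: stock 37.8000 → up 40.8240 (V=0.9467), down 30.9960 (V=5.2071). Price 2.2576; hedge Δ=-0.4335, bond B=18.6436.
  t=0,j=0: stock 35.0000 → up 37.8000 (V=2.2576), down 28.7000 (V=6.6818). Price 3.6189; hedge Δ=-0.4862, bond B=20.6351.
The time-0 hedge costs 3.6189, which is the no-arbitrage price.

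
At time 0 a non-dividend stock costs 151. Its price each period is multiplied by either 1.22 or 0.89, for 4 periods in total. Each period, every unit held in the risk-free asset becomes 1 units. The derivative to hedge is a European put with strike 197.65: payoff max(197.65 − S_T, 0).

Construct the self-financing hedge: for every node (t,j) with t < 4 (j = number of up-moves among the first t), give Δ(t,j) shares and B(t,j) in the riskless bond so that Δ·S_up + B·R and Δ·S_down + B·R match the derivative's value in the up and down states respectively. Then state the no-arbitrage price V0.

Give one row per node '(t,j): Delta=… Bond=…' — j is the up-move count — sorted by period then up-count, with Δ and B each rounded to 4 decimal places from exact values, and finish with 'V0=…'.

Since d<R<u, set p* = (R−d)/(u−d) = 0.3333; price each node as the discounted p*-expectation of its children.
Payoff layer (t=4): V(4,0)=102.9092, V(4,1)=67.7806, V(4,2)=19.6268, V(4,3)=0.0000, V(4,4)=0.0000
(3,0): S=106.4503. Δ = (V_up−V_dn)/(S_up−S_dn) = (67.7806−102.9092)/(129.8694−94.7408) = -1.0000. V = [p*·67.7806 + (1−p*)·102.9092]/1 = 91.1997. B = V − Δ·S = 197.6500.
(3,1): S=145.9207. Δ = (V_up−V_dn)/(S_up−S_dn) = (19.6268−67.7806)/(178.0232−129.8694) = -1.0000. V = [p*·19.6268 + (1−p*)·67.7806]/1 = 51.7293. B = V − Δ·S = 197.6500.
(3,2): S=200.0261. Δ = (V_up−V_dn)/(S_up−S_dn) = (0.0000−19.6268)/(244.0318−178.0232) = -0.2973. V = [p*·0.0000 + (1−p*)·19.6268]/1 = 13.0845. B = V − Δ·S = 72.5597.
(3,3): S=274.1930. Δ = (V_up−V_dn)/(S_up−S_dn) = (0.0000−0.0000)/(334.5155−244.0318) = 0.0000. V = [p*·0.0000 + (1−p*)·0.0000]/1 = 0.0000. B = V − Δ·S = 0.0000.
(2,0): S=119.6071. Δ = (V_up−V_dn)/(S_up−S_dn) = (51.7293−91.1997)/(145.9207−106.4503) = -1.0000. V = [p*·51.7293 + (1−p*)·91.1997]/1 = 78.0429. B = V − Δ·S = 197.6500.
(2,1): S=163.9558. Δ = (V_up−V_dn)/(S_up−S_dn) = (13.0845−51.7293)/(200.0261−145.9207) = -0.7143. V = [p*·13.0845 + (1−p*)·51.7293]/1 = 38.8477. B = V − Δ·S = 155.9532.
(2,2): S=224.7484. Δ = (V_up−V_dn)/(S_up−S_dn) = (0.0000−13.0845)/(274.1930−200.0261) = -0.1764. V = [p*·0.0000 + (1−p*)·13.0845]/1 = 8.7230. B = V − Δ·S = 48.3731.
(1,0): S=134.3900. Δ = (V_up−V_dn)/(S_up−S_dn) = (38.8477−78.0429)/(163.9558−119.6071) = -0.8838. V = [p*·38.8477 + (1−p*)·78.0429]/1 = 64.9778. B = V − Δ·S = 183.7511.
(1,1): S=184.2200. Δ = (V_up−V_dn)/(S_up−S_dn) = (8.7230−38.8477)/(224.7484−163.9558) = -0.4955. V = [p*·8.7230 + (1−p*)·38.8477]/1 = 28.8062. B = V − Δ·S = 120.0932.
(0,0): S=151.0000. Δ = (V_up−V_dn)/(S_up−S_dn) = (28.8062−64.9778)/(184.2200−134.3900) = -0.7259. V = [p*·28.8062 + (1−p*)·64.9778]/1 = 52.9206. B = V − Δ·S = 162.5318.
The time-0 hedge costs 52.9206, which is the no-arbitrage price.

(0,0): Delta=-0.7259 Bond=162.5318
(1,0): Delta=-0.8838 Bond=183.7511
(1,1): Delta=-0.4955 Bond=120.0932
(2,0): Delta=-1.0000 Bond=197.6500
(2,1): Delta=-0.7143 Bond=155.9532
(2,2): Delta=-0.1764 Bond=48.3731
(3,0): Delta=-1.0000 Bond=197.6500
(3,1): Delta=-1.0000 Bond=197.6500
(3,2): Delta=-0.2973 Bond=72.5597
(3,3): Delta=0.0000 Bond=0.0000
V0=52.9206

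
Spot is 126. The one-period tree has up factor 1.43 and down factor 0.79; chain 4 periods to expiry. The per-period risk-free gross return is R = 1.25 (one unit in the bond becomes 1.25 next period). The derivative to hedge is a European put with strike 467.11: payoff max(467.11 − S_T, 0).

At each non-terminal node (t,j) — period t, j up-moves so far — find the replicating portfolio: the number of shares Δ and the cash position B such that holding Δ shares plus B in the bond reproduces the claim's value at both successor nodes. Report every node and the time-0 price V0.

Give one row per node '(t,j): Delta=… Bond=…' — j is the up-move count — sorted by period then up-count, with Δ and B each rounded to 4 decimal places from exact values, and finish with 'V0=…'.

(0,0): Delta=-0.8591 Bond=180.1068
(1,0): Delta=-1.0000 Bond=239.1603
(1,1): Delta=-0.8286 Bond=219.6447
(2,0): Delta=-1.0000 Bond=298.9504
(2,1): Delta=-1.0000 Bond=298.9504
(2,2): Delta=-0.7916 Bond=265.0102
(3,0): Delta=-1.0000 Bond=373.6880
(3,1): Delta=-1.0000 Bond=373.6880
(3,2): Delta=-1.0000 Bond=373.6880
(3,3): Delta=-0.7465 Bond=314.6616
V0=71.8623

Since d<R<u, set p* = (R−d)/(u−d) = 0.7188; price each node as the discounted p*-expectation of its children.
Terminal payoffs: V(4,0)=418.0329, V(4,1)=378.2742, V(4,2)=306.3060, V(4,3)=176.0344, V(4,4)=0.0000
(3,0): S=62.1229. Δ = (V_up−V_dn)/(S_up−S_dn) = (378.2742−418.0329)/(88.8358−49.0771) = -1.0000. V = [p*·378.2742 + (1−p*)·418.0329]/1.25 = 311.5651. B = V − Δ·S = 373.6880.
(3,1): S=112.4503. Δ = (V_up−V_dn)/(S_up−S_dn) = (306.3060−378.2742)/(160.8040−88.8358) = -1.0000. V = [p*·306.3060 + (1−p*)·378.2742]/1.25 = 261.2377. B = V − Δ·S = 373.6880.
(3,2): S=203.5493. Δ = (V_up−V_dn)/(S_up−S_dn) = (176.0344−306.3060)/(291.0756−160.8040) = -1.0000. V = [p*·176.0344 + (1−p*)·306.3060]/1.25 = 170.1387. B = V − Δ·S = 373.6880.
(3,3): S=368.4501. Δ = (V_up−V_dn)/(S_up−S_dn) = (0.0000−176.0344)/(526.8836−291.0756) = -0.7465. V = [p*·0.0000 + (1−p*)·176.0344]/1.25 = 39.6077. B = V − Δ·S = 314.6616.
(2,0): S=78.6366. Δ = (V_up−V_dn)/(S_up−S_dn) = (261.2377−311.5651)/(112.4503−62.1229) = -1.0000. V = [p*·261.2377 + (1−p*)·311.5651]/1.25 = 220.3138. B = V − Δ·S = 298.9504.
(2,1): S=142.3422. Δ = (V_up−V_dn)/(S_up−S_dn) = (170.1387−261.2377)/(203.5493−112.4503) = -1.0000. V = [p*·170.1387 + (1−p*)·261.2377]/1.25 = 156.6082. B = V − Δ·S = 298.9504.
(2,2): S=257.6574. Δ = (V_up−V_dn)/(S_up−S_dn) = (39.6077−170.1387)/(368.4501−203.5493) = -0.7916. V = [p*·39.6077 + (1−p*)·170.1387]/1.25 = 61.0557. B = V − Δ·S = 265.0102.
(1,0): S=99.5400. Δ = (V_up−V_dn)/(S_up−S_dn) = (156.6082−220.3138)/(142.3422−78.6366) = -1.0000. V = [p*·156.6082 + (1−p*)·220.3138]/1.25 = 139.6203. B = V − Δ·S = 239.1603.
(1,1): S=180.1800. Δ = (V_up−V_dn)/(S_up−S_dn) = (61.0557−156.6082)/(257.6574−142.3422) = -0.8286. V = [p*·61.0557 + (1−p*)·156.6082]/1.25 = 70.3438. B = V − Δ·S = 219.6447.
(0,0): S=126.0000. Δ = (V_up−V_dn)/(S_up−S_dn) = (70.3438−139.6203)/(180.1800−99.5400) = -0.8591. V = [p*·70.3438 + (1−p*)·139.6203]/1.25 = 71.8623. B = V − Δ·S = 180.1068.
The time-0 hedge costs 71.8623, which is the no-arbitrage price.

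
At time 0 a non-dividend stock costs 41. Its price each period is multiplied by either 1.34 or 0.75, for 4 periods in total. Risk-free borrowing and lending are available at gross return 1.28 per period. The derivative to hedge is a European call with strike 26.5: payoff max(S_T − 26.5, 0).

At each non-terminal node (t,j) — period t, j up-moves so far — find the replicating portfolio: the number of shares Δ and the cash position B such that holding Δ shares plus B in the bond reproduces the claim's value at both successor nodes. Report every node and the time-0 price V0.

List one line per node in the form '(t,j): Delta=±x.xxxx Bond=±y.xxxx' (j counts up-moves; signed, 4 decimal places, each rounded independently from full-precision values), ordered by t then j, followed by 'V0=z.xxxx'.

(0,0): Delta=0.9980 Bond=-9.7833
(1,0): Delta=0.9760 Bond=-11.8481
(1,1): Delta=0.9994 Bond=-12.5990
(2,0): Delta=0.7691 Bond=-10.3925
(2,1): Delta=0.9891 Bond=-15.7060
(2,2): Delta=1.0000 Bond=-16.1743
(3,0): Delta=0.0000 Bond=0.0000
(3,1): Delta=0.8178 Bond=-14.8084
(3,2): Delta=1.0000 Bond=-20.7031
(3,3): Delta=1.0000 Bond=-20.7031
V0=31.1332

Risk-neutral probability p* = (R−d)/(u−d) = (1.28−0.75)/(1.34−0.75) = 0.8983.
Terminal values V(4,·): V(4,0)=0.0000, V(4,1)=0.0000, V(4,2)=14.9110, V(4,3)=47.4877, V(4,4)=105.6914
(3,0): S=17.2969. Δ = (V_up−V_dn)/(S_up−S_dn) = (0.0000−0.0000)/(23.1778−12.9727) = 0.0000. V = [p*·0.0000 + (1−p*)·0.0000]/1.28 = 0.0000. B = V − Δ·S = 0.0000.
(3,1): S=30.9038. Δ = (V_up−V_dn)/(S_up−S_dn) = (14.9110−0.0000)/(41.4110−23.1778) = 0.8178. V = [p*·14.9110 + (1−p*)·0.0000]/1.28 = 10.4646. B = V − Δ·S = -14.8084.
(3,2): S=55.2147. Δ = (V_up−V_dn)/(S_up−S_dn) = (47.4877−14.9110)/(73.9877−41.4110) = 1.0000. V = [p*·47.4877 + (1−p*)·14.9110]/1.28 = 34.5116. B = V − Δ·S = -20.7031.
(3,3): S=98.6503. Δ = (V_up−V_dn)/(S_up−S_dn) = (105.6914−47.4877)/(132.1914−73.9877) = 1.0000. V = [p*·105.6914 + (1−p*)·47.4877]/1.28 = 77.9471. B = V − Δ·S = -20.7031.
(2,0): S=23.0625. Δ = (V_up−V_dn)/(S_up−S_dn) = (10.4646−0.0000)/(30.9038−17.2969) = 0.7691. V = [p*·10.4646 + (1−p*)·0.0000]/1.28 = 7.3440. B = V − Δ·S = -10.3925.
(2,1): S=41.2050. Δ = (V_up−V_dn)/(S_up−S_dn) = (34.5116−10.4646)/(55.2147−30.9038) = 0.9891. V = [p*·34.5116 + (1−p*)·10.4646]/1.28 = 25.0517. B = V − Δ·S = -15.7060.
(2,2): S=73.6196. Δ = (V_up−V_dn)/(S_up−S_dn) = (77.9471−34.5116)/(98.6503−55.2147) = 1.0000. V = [p*·77.9471 + (1−p*)·34.5116]/1.28 = 57.4453. B = V − Δ·S = -16.1743.
(1,0): S=30.7500. Δ = (V_up−V_dn)/(S_up−S_dn) = (25.0517−7.3440)/(41.2050−23.0625) = 0.9760. V = [p*·25.0517 + (1−p*)·7.3440]/1.28 = 18.1647. B = V − Δ·S = -11.8481.
(1,1): S=54.9400. Δ = (V_up−V_dn)/(S_up−S_dn) = (57.4453−25.0517)/(73.6196−41.2050) = 0.9994. V = [p*·57.4453 + (1−p*)·25.0517]/1.28 = 42.3055. B = V − Δ·S = -12.5990.
(0,0): S=41.0000. Δ = (V_up−V_dn)/(S_up−S_dn) = (42.3055−18.1647)/(54.9400−30.7500) = 0.9980. V = [p*·42.3055 + (1−p*)·18.1647]/1.28 = 31.1332. B = V − Δ·S = -9.7833.
Check: Δ(0,0)·S0 + B(0,0) = 31.1332 = V0.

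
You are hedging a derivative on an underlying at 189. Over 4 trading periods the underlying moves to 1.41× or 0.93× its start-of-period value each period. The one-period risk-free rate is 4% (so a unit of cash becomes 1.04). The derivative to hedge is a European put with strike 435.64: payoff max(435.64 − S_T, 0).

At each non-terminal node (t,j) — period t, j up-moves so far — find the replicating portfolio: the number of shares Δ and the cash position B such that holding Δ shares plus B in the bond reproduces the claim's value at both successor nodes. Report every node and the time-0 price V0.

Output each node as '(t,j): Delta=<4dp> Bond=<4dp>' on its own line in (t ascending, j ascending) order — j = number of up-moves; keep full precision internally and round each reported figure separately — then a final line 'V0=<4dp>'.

(0,0): Delta=-0.9021 Bond=356.4238
(1,0): Delta=-0.9671 Bond=382.1189
(1,1): Delta=-0.7577 Bond=332.2070
(2,0): Delta=-1.0000 Bond=402.7737
(2,1): Delta=-0.8943 Bond=379.3407
(2,2): Delta=-0.4547 Bond=231.6515
(3,0): Delta=-1.0000 Bond=418.8846
(3,1): Delta=-1.0000 Bond=418.8846
(3,2): Delta=-0.6597 Bond=312.5417
(3,3): Delta=0.0000 Bond=0.0000
V0=185.9317

Since d<R<u, set p* = (R−d)/(u−d) = 0.2292; price each node as the discounted p*-expectation of its children.
Terminal values V(4,·): V(4,0)=294.2582, V(4,1)=221.2869, V(4,2)=110.6530, V(4,3)=0.0000, V(4,4)=0.0000
Node (3,0) S=152.0235: V=(p*·221.2869+(1−p*)·294.2582)/1.04=266.8611; Δ=(221.2869−294.2582)/(214.3531−141.3818)=-1.0000; B=V−Δ·S=418.8846
Node (3,1) S=230.4872: V=(p*·110.6530+(1−p*)·221.2869)/1.04=188.3974; Δ=(110.6530−221.2869)/(324.9870−214.3531)=-1.0000; B=V−Δ·S=418.8846
Node (3,2) S=349.4483: V=(p*·0.0000+(1−p*)·110.6530)/1.04=82.0145; Δ=(0.0000−110.6530)/(492.7222−324.9870)=-0.6597; B=V−Δ·S=312.5417
Node (3,3) S=529.8088: V=(p*·0.0000+(1−p*)·0.0000)/1.04=0.0000; Δ=(0.0000−0.0000)/(747.0304−492.7222)=0.0000; B=V−Δ·S=0.0000
Node (2,0) S=163.4661: V=(p*·188.3974+(1−p*)·266.8611)/1.04=239.3076; Δ=(188.3974−266.8611)/(230.4872−152.0235)=-1.0000; B=V−Δ·S=402.7737
Node (2,1) S=247.8357: V=(p*·82.0145+(1−p*)·188.3974)/1.04=157.7096; Δ=(82.0145−188.3974)/(349.4483−230.4872)=-0.8943; B=V−Δ·S=379.3407
Node (2,2) S=375.7509: V=(p*·0.0000+(1−p*)·82.0145)/1.04=60.7880; Δ=(0.0000−82.0145)/(529.8088−349.4483)=-0.4547; B=V−Δ·S=231.6515
Node (1,0) S=175.7700: V=(p*·157.7096+(1−p*)·239.3076)/1.04=212.1231; Δ=(157.7096−239.3076)/(247.8357−163.4661)=-0.9671; B=V−Δ·S=382.1189
Node (1,1) S=266.4900: V=(p*·60.7880+(1−p*)·157.7096)/1.04=130.2869; Δ=(60.7880−157.7096)/(375.7509−247.8357)=-0.7577; B=V−Δ·S=332.2070
Node (0,0) S=189.0000: V=(p*·130.2869+(1−p*)·212.1231)/1.04=185.9317; Δ=(130.2869−212.1231)/(266.4900−175.7700)=-0.9021; B=V−Δ·S=356.4238
Each (Δ,B) replicates both successor values, so the strategy is self-financing and V0 is arbitrage-free.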